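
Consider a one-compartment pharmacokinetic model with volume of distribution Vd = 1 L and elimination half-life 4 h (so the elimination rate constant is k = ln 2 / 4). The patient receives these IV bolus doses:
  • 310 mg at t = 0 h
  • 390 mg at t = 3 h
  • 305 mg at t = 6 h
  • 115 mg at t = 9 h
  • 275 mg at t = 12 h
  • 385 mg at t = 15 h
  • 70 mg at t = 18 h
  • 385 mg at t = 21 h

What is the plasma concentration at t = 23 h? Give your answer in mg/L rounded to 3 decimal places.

k = ln 2 / 4 = 0.17329 per h
Dose 1 (310 mg at t=0 h): 310·exp(−0.17329·23) = 5.760 mg/L
Dose 2 (390 mg at t=3 h): 390·exp(−0.17329·20) = 12.188 mg/L
Dose 3 (305 mg at t=6 h): 305·exp(−0.17329·17) = 16.030 mg/L
Dose 4 (115 mg at t=9 h): 115·exp(−0.17329·14) = 10.165 mg/L
Dose 5 (275 mg at t=12 h): 275·exp(−0.17329·11) = 40.879 mg/L
Dose 6 (385 mg at t=15 h): 385·exp(−0.17329·8) = 96.250 mg/L
Dose 7 (70 mg at t=18 h): 70·exp(−0.17329·5) = 29.431 mg/L
Dose 8 (385 mg at t=21 h): 385·exp(−0.17329·2) = 272.236 mg/L
C(23) = 5.760 + 12.188 + 16.030 + 10.165 + 40.879 + 96.250 + 29.431 + 272.236 = 482.938 mg/L

482.938 mg/L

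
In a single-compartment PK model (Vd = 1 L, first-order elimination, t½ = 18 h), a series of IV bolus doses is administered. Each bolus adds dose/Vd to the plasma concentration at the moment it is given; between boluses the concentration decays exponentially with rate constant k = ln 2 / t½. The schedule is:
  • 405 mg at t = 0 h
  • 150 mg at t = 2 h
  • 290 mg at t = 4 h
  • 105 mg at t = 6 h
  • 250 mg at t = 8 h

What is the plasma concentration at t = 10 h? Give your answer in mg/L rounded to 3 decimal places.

937.443 mg/L

k = ln 2 / 18 = 0.03851 per h
Dose 1 (405 mg at t=0 h): 405·exp(−0.03851·10) = 275.560 mg/L
Dose 2 (150 mg at t=2 h): 150·exp(−0.03851·8) = 110.230 mg/L
Dose 3 (290 mg at t=4 h): 290·exp(−0.03851·6) = 230.173 mg/L
Dose 4 (105 mg at t=6 h): 105·exp(−0.03851·4) = 90.011 mg/L
Dose 5 (250 mg at t=8 h): 250·exp(−0.03851·2) = 231.469 mg/L
C(10) = 275.560 + 110.230 + 230.173 + 90.011 + 231.469 = 937.443 mg/L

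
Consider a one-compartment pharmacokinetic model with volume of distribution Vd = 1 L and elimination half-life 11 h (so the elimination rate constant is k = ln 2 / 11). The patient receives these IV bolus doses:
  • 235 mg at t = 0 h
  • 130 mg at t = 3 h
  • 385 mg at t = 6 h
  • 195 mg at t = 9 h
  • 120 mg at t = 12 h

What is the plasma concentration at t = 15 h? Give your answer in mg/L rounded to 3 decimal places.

k = ln 2 / 11 = 0.06301 per h
Dose 1 (235 mg at t=0 h): 235·exp(−0.06301·15) = 91.321 mg/L
Dose 2 (130 mg at t=3 h): 130·exp(−0.06301·12) = 61.031 mg/L
Dose 3 (385 mg at t=6 h): 385·exp(−0.06301·9) = 218.355 mg/L
Dose 4 (195 mg at t=9 h): 195·exp(−0.06301·6) = 133.609 mg/L
Dose 5 (120 mg at t=12 h): 120·exp(−0.06301·3) = 99.330 mg/L
C(15) = 91.321 + 61.031 + 218.355 + 133.609 + 99.330 = 603.647 mg/L

603.647 mg/L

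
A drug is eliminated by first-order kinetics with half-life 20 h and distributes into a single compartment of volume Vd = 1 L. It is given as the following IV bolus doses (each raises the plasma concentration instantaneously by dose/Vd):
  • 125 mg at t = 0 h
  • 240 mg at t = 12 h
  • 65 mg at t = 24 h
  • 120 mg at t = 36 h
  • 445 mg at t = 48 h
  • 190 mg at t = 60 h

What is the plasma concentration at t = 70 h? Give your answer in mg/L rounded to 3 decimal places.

k = ln 2 / 20 = 0.03466 per h
Dose 1 (125 mg at t=0 h): 125·exp(−0.03466·70) = 11.049 mg/L
Dose 2 (240 mg at t=12 h): 240·exp(−0.03466·58) = 32.153 mg/L
Dose 3 (65 mg at t=24 h): 65·exp(−0.03466·46) = 13.199 mg/L
Dose 4 (120 mg at t=36 h): 120·exp(−0.03466·34) = 36.934 mg/L
Dose 5 (445 mg at t=48 h): 445·exp(−0.03466·22) = 207.600 mg/L
Dose 6 (190 mg at t=60 h): 190·exp(−0.03466·10) = 134.350 mg/L
C(70) = 11.049 + 32.153 + 13.199 + 36.934 + 207.600 + 134.350 = 435.285 mg/L

435.285 mg/L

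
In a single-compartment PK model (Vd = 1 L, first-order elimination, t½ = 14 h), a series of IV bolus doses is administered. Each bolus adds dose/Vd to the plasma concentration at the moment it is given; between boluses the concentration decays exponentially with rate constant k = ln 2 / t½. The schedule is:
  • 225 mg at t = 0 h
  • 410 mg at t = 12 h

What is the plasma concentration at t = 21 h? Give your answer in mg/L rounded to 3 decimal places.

k = ln 2 / 14 = 0.04951 per h
Dose 1 (225 mg at t=0 h): 225·exp(−0.04951·21) = 79.550 mg/L
Dose 2 (410 mg at t=12 h): 410·exp(−0.04951·9) = 262.582 mg/L
C(21) = 79.550 + 262.582 = 342.131 mg/L

342.131 mg/L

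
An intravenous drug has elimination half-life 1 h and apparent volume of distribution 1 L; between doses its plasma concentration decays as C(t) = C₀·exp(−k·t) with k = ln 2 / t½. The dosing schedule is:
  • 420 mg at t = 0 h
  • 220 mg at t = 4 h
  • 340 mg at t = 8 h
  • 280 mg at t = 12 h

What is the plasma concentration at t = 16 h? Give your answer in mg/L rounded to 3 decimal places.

k = ln 2 / 1 = 0.69315 per h
Dose 1 (420 mg at t=0 h): 420·exp(−0.69315·16) = 0.006 mg/L
Dose 2 (220 mg at t=4 h): 220·exp(−0.69315·12) = 0.054 mg/L
Dose 3 (340 mg at t=8 h): 340·exp(−0.69315·8) = 1.328 mg/L
Dose 4 (280 mg at t=12 h): 280·exp(−0.69315·4) = 17.500 mg/L
C(16) = 0.006 + 0.054 + 1.328 + 17.500 = 18.888 mg/L

18.888 mg/L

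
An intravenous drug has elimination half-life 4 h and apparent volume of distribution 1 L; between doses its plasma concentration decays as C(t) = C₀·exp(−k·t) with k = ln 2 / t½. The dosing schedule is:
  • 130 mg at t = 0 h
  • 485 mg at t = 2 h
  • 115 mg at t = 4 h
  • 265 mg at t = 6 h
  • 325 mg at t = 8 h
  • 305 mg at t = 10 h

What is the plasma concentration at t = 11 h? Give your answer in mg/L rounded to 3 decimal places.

716.611 mg/L

k = ln 2 / 4 = 0.17329 per h
Dose 1 (130 mg at t=0 h): 130·exp(−0.17329·11) = 19.325 mg/L
Dose 2 (485 mg at t=2 h): 485·exp(−0.17329·9) = 101.959 mg/L
Dose 3 (115 mg at t=4 h): 115·exp(−0.17329·7) = 34.190 mg/L
Dose 4 (265 mg at t=6 h): 265·exp(−0.17329·5) = 111.419 mg/L
Dose 5 (325 mg at t=8 h): 325·exp(−0.17329·3) = 193.246 mg/L
Dose 6 (305 mg at t=10 h): 305·exp(−0.17329·1) = 256.473 mg/L
C(11) = 19.325 + 101.959 + 34.190 + 111.419 + 193.246 + 256.473 = 716.611 mg/L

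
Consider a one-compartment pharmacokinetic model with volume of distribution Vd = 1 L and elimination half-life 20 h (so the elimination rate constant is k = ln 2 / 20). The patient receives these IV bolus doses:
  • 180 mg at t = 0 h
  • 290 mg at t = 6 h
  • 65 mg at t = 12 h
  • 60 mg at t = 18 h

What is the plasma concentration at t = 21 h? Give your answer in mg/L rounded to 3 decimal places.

361.027 mg/L

k = ln 2 / 20 = 0.03466 per h
Dose 1 (180 mg at t=0 h): 180·exp(−0.03466·21) = 86.934 mg/L
Dose 2 (290 mg at t=6 h): 290·exp(−0.03466·15) = 172.435 mg/L
Dose 3 (65 mg at t=12 h): 65·exp(−0.03466·9) = 47.583 mg/L
Dose 4 (60 mg at t=18 h): 60·exp(−0.03466·3) = 54.075 mg/L
C(21) = 86.934 + 172.435 + 47.583 + 54.075 = 361.027 mg/L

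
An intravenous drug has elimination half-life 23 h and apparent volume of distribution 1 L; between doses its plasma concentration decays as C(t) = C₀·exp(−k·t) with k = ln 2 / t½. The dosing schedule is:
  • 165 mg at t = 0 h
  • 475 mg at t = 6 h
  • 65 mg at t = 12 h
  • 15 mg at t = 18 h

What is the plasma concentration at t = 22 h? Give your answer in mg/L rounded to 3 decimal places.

439.687 mg/L

k = ln 2 / 23 = 0.03014 per h
Dose 1 (165 mg at t=0 h): 165·exp(−0.03014·22) = 85.024 mg/L
Dose 2 (475 mg at t=6 h): 475·exp(−0.03014·16) = 293.279 mg/L
Dose 3 (65 mg at t=12 h): 65·exp(−0.03014·10) = 48.087 mg/L
Dose 4 (15 mg at t=18 h): 15·exp(−0.03014·4) = 13.297 mg/L
C(22) = 85.024 + 293.279 + 48.087 + 13.297 = 439.687 mg/L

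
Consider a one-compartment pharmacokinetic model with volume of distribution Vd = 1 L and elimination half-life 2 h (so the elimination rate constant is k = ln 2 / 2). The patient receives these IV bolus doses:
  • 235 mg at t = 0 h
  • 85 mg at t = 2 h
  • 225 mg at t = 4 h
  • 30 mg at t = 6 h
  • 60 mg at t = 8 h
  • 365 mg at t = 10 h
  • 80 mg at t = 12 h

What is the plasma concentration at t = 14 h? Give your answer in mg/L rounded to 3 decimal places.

150.820 mg/L

k = ln 2 / 2 = 0.34657 per h
Dose 1 (235 mg at t=0 h): 235·exp(−0.34657·14) = 1.836 mg/L
Dose 2 (85 mg at t=2 h): 85·exp(−0.34657·12) = 1.328 mg/L
Dose 3 (225 mg at t=4 h): 225·exp(−0.34657·10) = 7.031 mg/L
Dose 4 (30 mg at t=6 h): 30·exp(−0.34657·8) = 1.875 mg/L
Dose 5 (60 mg at t=8 h): 60·exp(−0.34657·6) = 7.500 mg/L
Dose 6 (365 mg at t=10 h): 365·exp(−0.34657·4) = 91.250 mg/L
Dose 7 (80 mg at t=12 h): 80·exp(−0.34657·2) = 40.000 mg/L
C(14) = 1.836 + 1.328 + 7.031 + 1.875 + 7.500 + 91.250 + 40.000 = 150.820 mg/L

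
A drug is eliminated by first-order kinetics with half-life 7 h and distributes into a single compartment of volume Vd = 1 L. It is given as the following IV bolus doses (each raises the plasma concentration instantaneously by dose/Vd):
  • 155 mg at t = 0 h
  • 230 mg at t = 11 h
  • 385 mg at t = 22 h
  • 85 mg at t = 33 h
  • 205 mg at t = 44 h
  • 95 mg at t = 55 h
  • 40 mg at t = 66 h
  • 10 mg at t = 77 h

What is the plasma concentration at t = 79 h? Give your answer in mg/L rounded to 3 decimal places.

k = ln 2 / 7 = 0.09902 per h
Dose 1 (155 mg at t=0 h): 155·exp(−0.09902·79) = 0.062 mg/L
Dose 2 (230 mg at t=11 h): 230·exp(−0.09902·68) = 0.274 mg/L
Dose 3 (385 mg at t=22 h): 385·exp(−0.09902·57) = 1.362 mg/L
Dose 4 (85 mg at t=33 h): 85·exp(−0.09902·46) = 0.894 mg/L
Dose 5 (205 mg at t=44 h): 205·exp(−0.09902·35) = 6.406 mg/L
Dose 6 (95 mg at t=55 h): 95·exp(−0.09902·24) = 8.823 mg/L
Dose 7 (40 mg at t=66 h): 40·exp(−0.09902·13) = 11.041 mg/L
Dose 8 (10 mg at t=77 h): 10·exp(−0.09902·2) = 8.203 mg/L
C(79) = 0.062 + 0.274 + 1.362 + 0.894 + 6.406 + 8.823 + 11.041 + 8.203 = 37.065 mg/L

37.065 mg/L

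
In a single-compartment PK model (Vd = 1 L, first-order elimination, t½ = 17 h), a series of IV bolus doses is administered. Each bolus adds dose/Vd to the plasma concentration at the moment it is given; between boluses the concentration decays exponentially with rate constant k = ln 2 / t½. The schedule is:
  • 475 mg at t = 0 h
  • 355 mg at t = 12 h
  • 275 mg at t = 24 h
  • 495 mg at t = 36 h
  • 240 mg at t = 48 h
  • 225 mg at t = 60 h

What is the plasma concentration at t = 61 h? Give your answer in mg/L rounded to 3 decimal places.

684.355 mg/L

k = ln 2 / 17 = 0.04077 per h
Dose 1 (475 mg at t=0 h): 475·exp(−0.04077·61) = 39.494 mg/L
Dose 2 (355 mg at t=12 h): 355·exp(−0.04077·49) = 48.145 mg/L
Dose 3 (275 mg at t=24 h): 275·exp(−0.04077·37) = 60.834 mg/L
Dose 4 (495 mg at t=36 h): 495·exp(−0.04077·25) = 178.613 mg/L
Dose 5 (240 mg at t=48 h): 240·exp(−0.04077·13) = 141.258 mg/L
Dose 6 (225 mg at t=60 h): 225·exp(−0.04077·1) = 216.011 mg/L
C(61) = 39.494 + 48.145 + 60.834 + 178.613 + 141.258 + 216.011 = 684.355 mg/L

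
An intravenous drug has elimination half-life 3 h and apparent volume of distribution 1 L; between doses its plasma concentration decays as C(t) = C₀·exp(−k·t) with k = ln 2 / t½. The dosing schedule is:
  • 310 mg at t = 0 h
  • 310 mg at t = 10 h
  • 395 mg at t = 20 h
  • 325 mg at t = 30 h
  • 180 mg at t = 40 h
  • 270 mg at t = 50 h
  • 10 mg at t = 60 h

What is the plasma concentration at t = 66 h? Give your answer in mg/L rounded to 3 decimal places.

9.730 mg/L

k = ln 2 / 3 = 0.23105 per h
Dose 1 (310 mg at t=0 h): 310·exp(−0.23105·66) = 0.000 mg/L
Dose 2 (310 mg at t=10 h): 310·exp(−0.23105·56) = 0.001 mg/L
Dose 3 (395 mg at t=20 h): 395·exp(−0.23105·46) = 0.010 mg/L
Dose 4 (325 mg at t=30 h): 325·exp(−0.23105·36) = 0.079 mg/L
Dose 5 (180 mg at t=40 h): 180·exp(−0.23105·26) = 0.443 mg/L
Dose 6 (270 mg at t=50 h): 270·exp(−0.23105·16) = 6.697 mg/L
Dose 7 (10 mg at t=60 h): 10·exp(−0.23105·6) = 2.500 mg/L
C(66) = 0.000 + 0.001 + 0.010 + 0.079 + 0.443 + 6.697 + 2.500 = 9.730 mg/L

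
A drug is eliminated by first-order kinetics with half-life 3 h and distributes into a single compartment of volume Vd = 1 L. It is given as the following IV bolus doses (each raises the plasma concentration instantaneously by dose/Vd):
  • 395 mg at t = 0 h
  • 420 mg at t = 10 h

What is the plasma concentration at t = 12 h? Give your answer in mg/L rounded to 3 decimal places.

289.271 mg/L

k = ln 2 / 3 = 0.23105 per h
Dose 1 (395 mg at t=0 h): 395·exp(−0.23105·12) = 24.688 mg/L
Dose 2 (420 mg at t=10 h): 420·exp(−0.23105·2) = 264.583 mg/L
C(12) = 24.688 + 264.583 = 289.271 mg/L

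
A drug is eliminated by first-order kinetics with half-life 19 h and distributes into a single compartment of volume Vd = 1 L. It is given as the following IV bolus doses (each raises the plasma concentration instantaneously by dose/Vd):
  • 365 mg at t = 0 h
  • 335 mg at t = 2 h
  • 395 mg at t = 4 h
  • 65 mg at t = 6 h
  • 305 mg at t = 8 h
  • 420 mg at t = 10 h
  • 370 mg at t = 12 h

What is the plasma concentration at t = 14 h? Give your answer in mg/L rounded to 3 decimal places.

1710.036 mg/L

k = ln 2 / 19 = 0.03648 per h
Dose 1 (365 mg at t=0 h): 365·exp(−0.03648·14) = 219.019 mg/L
Dose 2 (335 mg at t=2 h): 335·exp(−0.03648·12) = 216.232 mg/L
Dose 3 (395 mg at t=4 h): 395·exp(−0.03648·10) = 274.259 mg/L
Dose 4 (65 mg at t=6 h): 65·exp(−0.03648·8) = 48.547 mg/L
Dose 5 (305 mg at t=8 h): 305·exp(−0.03648·6) = 245.040 mg/L
Dose 6 (420 mg at t=10 h): 420·exp(−0.03648·4) = 362.973 mg/L
Dose 7 (370 mg at t=12 h): 370·exp(−0.03648·2) = 343.965 mg/L
C(14) = 219.019 + 216.232 + 274.259 + 48.547 + 245.040 + 362.973 + 343.965 = 1710.036 mg/L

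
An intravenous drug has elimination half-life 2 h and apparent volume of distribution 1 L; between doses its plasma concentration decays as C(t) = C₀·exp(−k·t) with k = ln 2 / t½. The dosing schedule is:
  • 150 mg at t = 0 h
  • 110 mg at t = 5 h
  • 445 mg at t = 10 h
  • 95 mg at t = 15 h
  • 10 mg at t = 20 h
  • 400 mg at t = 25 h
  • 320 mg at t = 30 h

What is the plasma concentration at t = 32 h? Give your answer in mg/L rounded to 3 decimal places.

k = ln 2 / 2 = 0.34657 per h
Dose 1 (150 mg at t=0 h): 150·exp(−0.34657·32) = 0.002 mg/L
Dose 2 (110 mg at t=5 h): 110·exp(−0.34657·27) = 0.009 mg/L
Dose 3 (445 mg at t=10 h): 445·exp(−0.34657·22) = 0.217 mg/L
Dose 4 (95 mg at t=15 h): 95·exp(−0.34657·17) = 0.262 mg/L
Dose 5 (10 mg at t=20 h): 10·exp(−0.34657·12) = 0.156 mg/L
Dose 6 (400 mg at t=25 h): 400·exp(−0.34657·7) = 35.355 mg/L
Dose 7 (320 mg at t=30 h): 320·exp(−0.34657·2) = 160.000 mg/L
C(32) = 0.002 + 0.009 + 0.217 + 0.262 + 0.156 + 35.355 + 160.000 = 196.003 mg/L

196.003 mg/L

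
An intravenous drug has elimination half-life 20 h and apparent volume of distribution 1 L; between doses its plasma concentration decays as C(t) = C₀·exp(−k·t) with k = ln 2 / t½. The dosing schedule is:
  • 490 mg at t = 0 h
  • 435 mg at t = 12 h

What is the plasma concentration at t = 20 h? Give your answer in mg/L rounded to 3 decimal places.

574.668 mg/L

k = ln 2 / 20 = 0.03466 per h
Dose 1 (490 mg at t=0 h): 490·exp(−0.03466·20) = 245.000 mg/L
Dose 2 (435 mg at t=12 h): 435·exp(−0.03466·8) = 329.668 mg/L
C(20) = 245.000 + 329.668 = 574.668 mg/L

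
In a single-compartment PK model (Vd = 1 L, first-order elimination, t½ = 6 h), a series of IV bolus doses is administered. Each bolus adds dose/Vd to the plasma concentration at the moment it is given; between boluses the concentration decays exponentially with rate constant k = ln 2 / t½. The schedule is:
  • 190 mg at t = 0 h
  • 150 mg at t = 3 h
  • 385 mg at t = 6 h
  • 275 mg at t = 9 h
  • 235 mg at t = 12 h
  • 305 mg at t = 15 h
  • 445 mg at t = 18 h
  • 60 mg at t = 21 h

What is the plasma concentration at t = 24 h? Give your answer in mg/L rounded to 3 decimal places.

k = ln 2 / 6 = 0.11552 per h
Dose 1 (190 mg at t=0 h): 190·exp(−0.11552·24) = 11.875 mg/L
Dose 2 (150 mg at t=3 h): 150·exp(−0.11552·21) = 13.258 mg/L
Dose 3 (385 mg at t=6 h): 385·exp(−0.11552·18) = 48.125 mg/L
Dose 4 (275 mg at t=9 h): 275·exp(−0.11552·15) = 48.614 mg/L
Dose 5 (235 mg at t=12 h): 235·exp(−0.11552·12) = 58.750 mg/L
Dose 6 (305 mg at t=15 h): 305·exp(−0.11552·9) = 107.834 mg/L
Dose 7 (445 mg at t=18 h): 445·exp(−0.11552·6) = 222.500 mg/L
Dose 8 (60 mg at t=21 h): 60·exp(−0.11552·3) = 42.426 mg/L
C(24) = 11.875 + 13.258 + 48.125 + 48.614 + 58.750 + 107.834 + 222.500 + 42.426 = 553.382 mg/L

553.382 mg/L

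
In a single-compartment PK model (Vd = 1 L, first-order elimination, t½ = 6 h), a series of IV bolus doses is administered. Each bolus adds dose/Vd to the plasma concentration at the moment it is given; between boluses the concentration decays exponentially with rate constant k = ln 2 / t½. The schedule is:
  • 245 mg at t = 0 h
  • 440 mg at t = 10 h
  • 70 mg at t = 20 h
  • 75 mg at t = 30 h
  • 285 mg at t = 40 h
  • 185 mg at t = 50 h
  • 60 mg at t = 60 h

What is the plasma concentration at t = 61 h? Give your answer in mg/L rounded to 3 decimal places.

k = ln 2 / 6 = 0.11552 per h
Dose 1 (245 mg at t=0 h): 245·exp(−0.11552·61) = 0.213 mg/L
Dose 2 (440 mg at t=10 h): 440·exp(−0.11552·51) = 1.215 mg/L
Dose 3 (70 mg at t=20 h): 70·exp(−0.11552·41) = 0.614 mg/L
Dose 4 (75 mg at t=30 h): 75·exp(−0.11552·31) = 2.088 mg/L
Dose 5 (285 mg at t=40 h): 285·exp(−0.11552·21) = 25.191 mg/L
Dose 6 (185 mg at t=50 h): 185·exp(−0.11552·11) = 51.914 mg/L
Dose 7 (60 mg at t=60 h): 60·exp(−0.11552·1) = 53.454 mg/L
C(61) = 0.213 + 1.215 + 0.614 + 2.088 + 25.191 + 51.914 + 53.454 = 134.689 mg/L

134.689 mg/L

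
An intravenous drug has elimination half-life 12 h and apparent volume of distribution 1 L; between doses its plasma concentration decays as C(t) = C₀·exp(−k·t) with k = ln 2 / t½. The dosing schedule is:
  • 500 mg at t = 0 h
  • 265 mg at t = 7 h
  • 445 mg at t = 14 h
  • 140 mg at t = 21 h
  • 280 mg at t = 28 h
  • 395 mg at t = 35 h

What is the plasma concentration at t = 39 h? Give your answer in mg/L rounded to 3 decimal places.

710.631 mg/L

k = ln 2 / 12 = 0.05776 per h
Dose 1 (500 mg at t=0 h): 500·exp(−0.05776·39) = 52.556 mg/L
Dose 2 (265 mg at t=7 h): 265·exp(−0.05776·32) = 41.735 mg/L
Dose 3 (445 mg at t=14 h): 445·exp(−0.05776·25) = 105.006 mg/L
Dose 4 (140 mg at t=21 h): 140·exp(−0.05776·18) = 49.497 mg/L
Dose 5 (280 mg at t=28 h): 280·exp(−0.05776·11) = 148.325 mg/L
Dose 6 (395 mg at t=35 h): 395·exp(−0.05776·4) = 313.512 mg/L
C(39) = 52.556 + 41.735 + 105.006 + 49.497 + 148.325 + 313.512 = 710.631 mg/L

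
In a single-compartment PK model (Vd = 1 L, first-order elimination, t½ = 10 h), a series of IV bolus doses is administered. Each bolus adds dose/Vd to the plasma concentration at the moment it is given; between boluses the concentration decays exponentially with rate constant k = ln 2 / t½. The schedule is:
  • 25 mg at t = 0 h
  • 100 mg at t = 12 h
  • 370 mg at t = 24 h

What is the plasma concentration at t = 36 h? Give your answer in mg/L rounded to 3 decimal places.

182.060 mg/L

k = ln 2 / 10 = 0.06931 per h
Dose 1 (25 mg at t=0 h): 25·exp(−0.06931·36) = 2.062 mg/L
Dose 2 (100 mg at t=12 h): 100·exp(−0.06931·24) = 18.946 mg/L
Dose 3 (370 mg at t=24 h): 370·exp(−0.06931·12) = 161.052 mg/L
C(36) = 2.062 + 18.946 + 161.052 = 182.060 mg/L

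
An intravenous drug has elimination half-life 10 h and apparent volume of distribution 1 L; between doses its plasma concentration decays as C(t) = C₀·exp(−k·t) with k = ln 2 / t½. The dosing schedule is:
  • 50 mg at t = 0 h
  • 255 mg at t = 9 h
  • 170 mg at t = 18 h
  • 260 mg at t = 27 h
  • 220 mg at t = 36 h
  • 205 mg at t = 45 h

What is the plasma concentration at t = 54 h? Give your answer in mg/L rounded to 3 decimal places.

k = ln 2 / 10 = 0.06931 per h
Dose 1 (50 mg at t=0 h): 50·exp(−0.06931·54) = 1.184 mg/L
Dose 2 (255 mg at t=9 h): 255·exp(−0.06931·45) = 11.270 mg/L
Dose 3 (170 mg at t=18 h): 170·exp(−0.06931·36) = 14.020 mg/L
Dose 4 (260 mg at t=27 h): 260·exp(−0.06931·27) = 40.012 mg/L
Dose 5 (220 mg at t=36 h): 220·exp(−0.06931·18) = 63.178 mg/L
Dose 6 (205 mg at t=45 h): 205·exp(−0.06931·9) = 109.857 mg/L
C(54) = 1.184 + 11.270 + 14.020 + 40.012 + 63.178 + 109.857 = 239.521 mg/L

239.521 mg/L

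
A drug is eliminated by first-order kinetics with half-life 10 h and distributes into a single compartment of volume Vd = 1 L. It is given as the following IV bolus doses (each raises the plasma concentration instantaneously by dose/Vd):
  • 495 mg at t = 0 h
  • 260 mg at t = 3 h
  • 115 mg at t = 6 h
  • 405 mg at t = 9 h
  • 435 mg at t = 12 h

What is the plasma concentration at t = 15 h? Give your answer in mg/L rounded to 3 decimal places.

970.338 mg/L

k = ln 2 / 10 = 0.06931 per h
Dose 1 (495 mg at t=0 h): 495·exp(−0.06931·15) = 175.009 mg/L
Dose 2 (260 mg at t=3 h): 260·exp(−0.06931·12) = 113.172 mg/L
Dose 3 (115 mg at t=6 h): 115·exp(−0.06931·9) = 61.627 mg/L
Dose 4 (405 mg at t=9 h): 405·exp(−0.06931·6) = 267.200 mg/L
Dose 5 (435 mg at t=12 h): 435·exp(−0.06931·3) = 353.330 mg/L
C(15) = 175.009 + 113.172 + 61.627 + 267.200 + 353.330 = 970.338 mg/L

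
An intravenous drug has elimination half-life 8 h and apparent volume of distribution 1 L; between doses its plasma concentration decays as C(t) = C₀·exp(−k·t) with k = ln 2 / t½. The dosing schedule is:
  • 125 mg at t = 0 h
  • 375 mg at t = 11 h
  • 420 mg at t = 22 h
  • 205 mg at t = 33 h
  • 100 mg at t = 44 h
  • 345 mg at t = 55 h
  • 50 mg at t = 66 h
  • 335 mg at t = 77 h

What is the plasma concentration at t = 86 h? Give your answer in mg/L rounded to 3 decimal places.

k = ln 2 / 8 = 0.08664 per h
Dose 1 (125 mg at t=0 h): 125·exp(−0.08664·86) = 0.073 mg/L
Dose 2 (375 mg at t=11 h): 375·exp(−0.08664·75) = 0.565 mg/L
Dose 3 (420 mg at t=22 h): 420·exp(−0.08664·64) = 1.641 mg/L
Dose 4 (205 mg at t=33 h): 205·exp(−0.08664·53) = 2.077 mg/L
Dose 5 (100 mg at t=44 h): 100·exp(−0.08664·42) = 2.628 mg/L
Dose 6 (345 mg at t=55 h): 345·exp(−0.08664·31) = 23.514 mg/L
Dose 7 (50 mg at t=66 h): 50·exp(−0.08664·20) = 8.839 mg/L
Dose 8 (335 mg at t=77 h): 335·exp(−0.08664·9) = 153.598 mg/L
C(86) = 0.073 + 0.565 + 1.641 + 2.077 + 2.628 + 23.514 + 8.839 + 153.598 = 192.934 mg/L

192.934 mg/L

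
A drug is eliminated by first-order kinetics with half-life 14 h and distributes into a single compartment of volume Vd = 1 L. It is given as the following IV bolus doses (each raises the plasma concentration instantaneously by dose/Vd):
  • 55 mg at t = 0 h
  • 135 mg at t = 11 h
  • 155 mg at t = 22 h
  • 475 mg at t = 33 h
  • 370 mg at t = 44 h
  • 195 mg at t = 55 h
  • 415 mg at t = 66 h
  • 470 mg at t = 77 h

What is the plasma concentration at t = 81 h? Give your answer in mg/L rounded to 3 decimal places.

753.781 mg/L

k = ln 2 / 14 = 0.04951 per h
Dose 1 (55 mg at t=0 h): 55·exp(−0.04951·81) = 0.997 mg/L
Dose 2 (135 mg at t=11 h): 135·exp(−0.04951·70) = 4.219 mg/L
Dose 3 (155 mg at t=22 h): 155·exp(−0.04951·59) = 8.350 mg/L
Dose 4 (475 mg at t=33 h): 475·exp(−0.04951·48) = 44.115 mg/L
Dose 5 (370 mg at t=44 h): 370·exp(−0.04951·37) = 59.241 mg/L
Dose 6 (195 mg at t=55 h): 195·exp(−0.04951·26) = 53.824 mg/L
Dose 7 (415 mg at t=66 h): 415·exp(−0.04951·15) = 197.477 mg/L
Dose 8 (470 mg at t=77 h): 470·exp(−0.04951·4) = 385.558 mg/L
C(81) = 0.997 + 4.219 + 8.350 + 44.115 + 59.241 + 53.824 + 197.477 + 385.558 = 753.781 mg/L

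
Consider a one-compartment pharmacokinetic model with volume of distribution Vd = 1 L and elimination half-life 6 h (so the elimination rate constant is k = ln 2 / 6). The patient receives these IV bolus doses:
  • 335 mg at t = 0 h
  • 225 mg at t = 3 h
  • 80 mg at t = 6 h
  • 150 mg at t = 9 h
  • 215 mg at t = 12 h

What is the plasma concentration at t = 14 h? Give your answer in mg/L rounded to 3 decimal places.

416.189 mg/L

k = ln 2 / 6 = 0.11552 per h
Dose 1 (335 mg at t=0 h): 335·exp(−0.11552·14) = 66.472 mg/L
Dose 2 (225 mg at t=3 h): 225·exp(−0.11552·11) = 63.138 mg/L
Dose 3 (80 mg at t=6 h): 80·exp(−0.11552·8) = 31.748 mg/L
Dose 4 (150 mg at t=9 h): 150·exp(−0.11552·5) = 84.185 mg/L
Dose 5 (215 mg at t=12 h): 215·exp(−0.11552·2) = 170.646 mg/L
C(14) = 66.472 + 63.138 + 31.748 + 84.185 + 170.646 = 416.189 mg/L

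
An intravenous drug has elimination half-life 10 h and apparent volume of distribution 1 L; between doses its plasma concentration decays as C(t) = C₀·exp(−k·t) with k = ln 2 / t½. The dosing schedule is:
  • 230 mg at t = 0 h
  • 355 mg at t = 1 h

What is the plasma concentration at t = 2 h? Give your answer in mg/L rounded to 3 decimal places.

531.453 mg/L

k = ln 2 / 10 = 0.06931 per h
Dose 1 (230 mg at t=0 h): 230·exp(−0.06931·2) = 200.227 mg/L
Dose 2 (355 mg at t=1 h): 355·exp(−0.06931·1) = 331.227 mg/L
C(2) = 200.227 + 331.227 = 531.453 mg/L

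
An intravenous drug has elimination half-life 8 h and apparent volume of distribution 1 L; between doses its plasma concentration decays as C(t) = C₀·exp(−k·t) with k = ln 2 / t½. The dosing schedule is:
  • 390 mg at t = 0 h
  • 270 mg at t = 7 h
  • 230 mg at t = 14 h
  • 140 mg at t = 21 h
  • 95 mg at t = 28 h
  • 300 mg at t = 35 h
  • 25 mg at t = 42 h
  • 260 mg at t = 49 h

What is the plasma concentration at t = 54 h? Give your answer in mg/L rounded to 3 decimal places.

k = ln 2 / 8 = 0.08664 per h
Dose 1 (390 mg at t=0 h): 390·exp(−0.08664·54) = 3.623 mg/L
Dose 2 (270 mg at t=7 h): 270·exp(−0.08664·47) = 4.601 mg/L
Dose 3 (230 mg at t=14 h): 230·exp(−0.08664·40) = 7.188 mg/L
Dose 4 (140 mg at t=21 h): 140·exp(−0.08664·33) = 8.024 mg/L
Dose 5 (95 mg at t=28 h): 95·exp(−0.08664·26) = 9.986 mg/L
Dose 6 (300 mg at t=35 h): 300·exp(−0.08664·19) = 57.833 mg/L
Dose 7 (25 mg at t=42 h): 25·exp(−0.08664·12) = 8.839 mg/L
Dose 8 (260 mg at t=49 h): 260·exp(−0.08664·5) = 168.589 mg/L
C(54) = 3.623 + 4.601 + 7.188 + 8.024 + 9.986 + 57.833 + 8.839 + 168.589 = 268.682 mg/L

268.682 mg/L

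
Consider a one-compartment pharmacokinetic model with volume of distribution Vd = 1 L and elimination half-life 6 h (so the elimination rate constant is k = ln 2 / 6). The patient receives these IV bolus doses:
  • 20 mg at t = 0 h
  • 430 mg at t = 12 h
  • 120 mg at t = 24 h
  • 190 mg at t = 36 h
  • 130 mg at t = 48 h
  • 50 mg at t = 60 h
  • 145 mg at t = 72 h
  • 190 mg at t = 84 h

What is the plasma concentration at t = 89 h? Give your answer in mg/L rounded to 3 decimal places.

130.414 mg/L

k = ln 2 / 6 = 0.11552 per h
Dose 1 (20 mg at t=0 h): 20·exp(−0.11552·89) = 0.001 mg/L
Dose 2 (430 mg at t=12 h): 430·exp(−0.11552·77) = 0.059 mg/L
Dose 3 (120 mg at t=24 h): 120·exp(−0.11552·65) = 0.066 mg/L
Dose 4 (190 mg at t=36 h): 190·exp(−0.11552·53) = 0.417 mg/L
Dose 5 (130 mg at t=48 h): 130·exp(−0.11552·41) = 1.140 mg/L
Dose 6 (50 mg at t=60 h): 50·exp(−0.11552·29) = 1.754 mg/L
Dose 7 (145 mg at t=72 h): 145·exp(−0.11552·17) = 20.345 mg/L
Dose 8 (190 mg at t=84 h): 190·exp(−0.11552·5) = 106.634 mg/L
C(89) = 0.001 + 0.059 + 0.066 + 0.417 + 1.140 + 1.754 + 20.345 + 106.634 = 130.414 mg/L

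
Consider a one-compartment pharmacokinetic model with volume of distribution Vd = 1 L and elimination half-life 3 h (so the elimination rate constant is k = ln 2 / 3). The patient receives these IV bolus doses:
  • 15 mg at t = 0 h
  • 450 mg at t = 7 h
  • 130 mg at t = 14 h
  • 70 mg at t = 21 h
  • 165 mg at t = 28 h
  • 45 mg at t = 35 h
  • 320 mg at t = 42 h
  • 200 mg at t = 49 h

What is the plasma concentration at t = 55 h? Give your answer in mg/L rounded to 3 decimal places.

66.683 mg/L

k = ln 2 / 3 = 0.23105 per h
Dose 1 (15 mg at t=0 h): 15·exp(−0.23105·55) = 0.000 mg/L
Dose 2 (450 mg at t=7 h): 450·exp(−0.23105·48) = 0.007 mg/L
Dose 3 (130 mg at t=14 h): 130·exp(−0.23105·41) = 0.010 mg/L
Dose 4 (70 mg at t=21 h): 70·exp(−0.23105·34) = 0.027 mg/L
Dose 5 (165 mg at t=28 h): 165·exp(−0.23105·27) = 0.322 mg/L
Dose 6 (45 mg at t=35 h): 45·exp(−0.23105·20) = 0.443 mg/L
Dose 7 (320 mg at t=42 h): 320·exp(−0.23105·13) = 15.874 mg/L
Dose 8 (200 mg at t=49 h): 200·exp(−0.23105·6) = 50.000 mg/L
C(55) = 0.000 + 0.007 + 0.010 + 0.027 + 0.322 + 0.443 + 15.874 + 50.000 = 66.683 mg/L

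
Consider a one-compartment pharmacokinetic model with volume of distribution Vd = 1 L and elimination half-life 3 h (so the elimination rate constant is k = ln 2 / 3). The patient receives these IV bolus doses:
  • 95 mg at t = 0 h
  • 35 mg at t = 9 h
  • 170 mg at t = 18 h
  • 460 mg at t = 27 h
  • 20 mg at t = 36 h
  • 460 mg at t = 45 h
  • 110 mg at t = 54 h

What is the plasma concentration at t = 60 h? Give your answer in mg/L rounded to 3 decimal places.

k = ln 2 / 3 = 0.23105 per h
Dose 1 (95 mg at t=0 h): 95·exp(−0.23105·60) = 0.000 mg/L
Dose 2 (35 mg at t=9 h): 35·exp(−0.23105·51) = 0.000 mg/L
Dose 3 (170 mg at t=18 h): 170·exp(−0.23105·42) = 0.010 mg/L
Dose 4 (460 mg at t=27 h): 460·exp(−0.23105·33) = 0.225 mg/L
Dose 5 (20 mg at t=36 h): 20·exp(−0.23105·24) = 0.078 mg/L
Dose 6 (460 mg at t=45 h): 460·exp(−0.23105·15) = 14.375 mg/L
Dose 7 (110 mg at t=54 h): 110·exp(−0.23105·6) = 27.500 mg/L
C(60) = 0.000 + 0.000 + 0.010 + 0.225 + 0.078 + 14.375 + 27.500 = 42.188 mg/L

42.188 mg/L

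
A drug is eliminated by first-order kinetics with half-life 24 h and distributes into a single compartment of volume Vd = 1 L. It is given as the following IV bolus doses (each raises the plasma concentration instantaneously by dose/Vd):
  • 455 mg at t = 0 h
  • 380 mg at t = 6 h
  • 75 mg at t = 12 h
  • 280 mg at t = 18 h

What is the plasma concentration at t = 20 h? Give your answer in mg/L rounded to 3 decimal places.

832.792 mg/L

k = ln 2 / 24 = 0.02888 per h
Dose 1 (455 mg at t=0 h): 455·exp(−0.02888·20) = 255.360 mg/L
Dose 2 (380 mg at t=6 h): 380·exp(−0.02888·14) = 253.620 mg/L
Dose 3 (75 mg at t=12 h): 75·exp(−0.02888·8) = 59.528 mg/L
Dose 4 (280 mg at t=18 h): 280·exp(−0.02888·2) = 264.285 mg/L
C(20) = 255.360 + 253.620 + 59.528 + 264.285 = 832.792 mg/L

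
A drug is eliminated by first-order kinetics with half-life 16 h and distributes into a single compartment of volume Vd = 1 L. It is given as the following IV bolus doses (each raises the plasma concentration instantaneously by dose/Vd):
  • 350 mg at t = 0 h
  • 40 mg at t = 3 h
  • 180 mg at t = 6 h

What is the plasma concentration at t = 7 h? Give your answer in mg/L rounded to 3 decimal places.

464.449 mg/L

k = ln 2 / 16 = 0.04332 per h
Dose 1 (350 mg at t=0 h): 350·exp(−0.04332·7) = 258.445 mg/L
Dose 2 (40 mg at t=3 h): 40·exp(−0.04332·4) = 33.636 mg/L
Dose 3 (180 mg at t=6 h): 180·exp(−0.04332·1) = 172.369 mg/L
C(7) = 258.445 + 33.636 + 172.369 = 464.449 mg/L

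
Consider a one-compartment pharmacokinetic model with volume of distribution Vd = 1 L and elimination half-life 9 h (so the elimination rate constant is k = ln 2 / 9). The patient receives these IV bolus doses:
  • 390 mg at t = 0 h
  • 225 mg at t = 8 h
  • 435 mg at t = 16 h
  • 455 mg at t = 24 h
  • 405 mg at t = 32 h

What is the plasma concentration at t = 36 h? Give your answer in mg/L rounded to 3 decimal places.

621.829 mg/L

k = ln 2 / 9 = 0.07702 per h
Dose 1 (390 mg at t=0 h): 390·exp(−0.07702·36) = 24.375 mg/L
Dose 2 (225 mg at t=8 h): 225·exp(−0.07702·28) = 26.040 mg/L
Dose 3 (435 mg at t=16 h): 435·exp(−0.07702·20) = 93.225 mg/L
Dose 4 (455 mg at t=24 h): 455·exp(−0.07702·12) = 180.567 mg/L
Dose 5 (405 mg at t=32 h): 405·exp(−0.07702·4) = 297.621 mg/L
C(36) = 24.375 + 26.040 + 93.225 + 180.567 + 297.621 = 621.829 mg/L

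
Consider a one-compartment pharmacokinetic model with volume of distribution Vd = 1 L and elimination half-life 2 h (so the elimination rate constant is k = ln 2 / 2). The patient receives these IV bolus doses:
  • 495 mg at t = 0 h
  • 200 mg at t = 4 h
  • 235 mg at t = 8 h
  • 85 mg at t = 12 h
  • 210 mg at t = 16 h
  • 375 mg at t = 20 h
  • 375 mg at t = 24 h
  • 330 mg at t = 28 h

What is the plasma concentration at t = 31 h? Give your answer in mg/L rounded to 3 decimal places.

159.491 mg/L

k = ln 2 / 2 = 0.34657 per h
Dose 1 (495 mg at t=0 h): 495·exp(−0.34657·31) = 0.011 mg/L
Dose 2 (200 mg at t=4 h): 200·exp(−0.34657·27) = 0.017 mg/L
Dose 3 (235 mg at t=8 h): 235·exp(−0.34657·23) = 0.081 mg/L
Dose 4 (85 mg at t=12 h): 85·exp(−0.34657·19) = 0.117 mg/L
Dose 5 (210 mg at t=16 h): 210·exp(−0.34657·15) = 1.160 mg/L
Dose 6 (375 mg at t=20 h): 375·exp(−0.34657·11) = 8.286 mg/L
Dose 7 (375 mg at t=24 h): 375·exp(−0.34657·7) = 33.146 mg/L
Dose 8 (330 mg at t=28 h): 330·exp(−0.34657·3) = 116.673 mg/L
C(31) = 0.011 + 0.017 + 0.081 + 0.117 + 1.160 + 8.286 + 33.146 + 116.673 = 159.491 mg/L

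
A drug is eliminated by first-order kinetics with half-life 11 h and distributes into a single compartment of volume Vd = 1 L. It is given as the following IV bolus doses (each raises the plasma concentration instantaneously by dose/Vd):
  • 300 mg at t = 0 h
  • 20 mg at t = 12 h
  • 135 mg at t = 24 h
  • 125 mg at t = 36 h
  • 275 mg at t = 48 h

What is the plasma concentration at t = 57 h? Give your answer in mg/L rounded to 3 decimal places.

k = ln 2 / 11 = 0.06301 per h
Dose 1 (300 mg at t=0 h): 300·exp(−0.06301·57) = 8.265 mg/L
Dose 2 (20 mg at t=12 h): 20·exp(−0.06301·45) = 1.174 mg/L
Dose 3 (135 mg at t=24 h): 135·exp(−0.06301·33) = 16.875 mg/L
Dose 4 (125 mg at t=36 h): 125·exp(−0.06301·21) = 33.283 mg/L
Dose 5 (275 mg at t=48 h): 275·exp(−0.06301·9) = 155.968 mg/L
C(57) = 8.265 + 1.174 + 16.875 + 33.283 + 155.968 = 215.564 mg/L

215.564 mg/L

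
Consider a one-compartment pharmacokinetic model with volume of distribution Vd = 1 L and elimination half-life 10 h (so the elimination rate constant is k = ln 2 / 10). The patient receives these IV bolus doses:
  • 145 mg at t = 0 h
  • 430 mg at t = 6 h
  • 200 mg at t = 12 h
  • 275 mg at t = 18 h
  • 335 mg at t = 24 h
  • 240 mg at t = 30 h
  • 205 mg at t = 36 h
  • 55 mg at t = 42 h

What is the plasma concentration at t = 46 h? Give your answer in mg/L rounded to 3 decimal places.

387.548 mg/L

k = ln 2 / 10 = 0.06931 per h
Dose 1 (145 mg at t=0 h): 145·exp(−0.06931·46) = 5.979 mg/L
Dose 2 (430 mg at t=6 h): 430·exp(−0.06931·40) = 26.875 mg/L
Dose 3 (200 mg at t=12 h): 200·exp(−0.06931·34) = 18.946 mg/L
Dose 4 (275 mg at t=18 h): 275·exp(−0.06931·28) = 39.487 mg/L
Dose 5 (335 mg at t=24 h): 335·exp(−0.06931·22) = 72.909 mg/L
Dose 6 (240 mg at t=30 h): 240·exp(−0.06931·16) = 79.170 mg/L
Dose 7 (205 mg at t=36 h): 205·exp(−0.06931·10) = 102.500 mg/L
Dose 8 (55 mg at t=42 h): 55·exp(−0.06931·4) = 41.682 mg/L
C(46) = 5.979 + 26.875 + 18.946 + 39.487 + 72.909 + 79.170 + 102.500 + 41.682 = 387.548 mg/L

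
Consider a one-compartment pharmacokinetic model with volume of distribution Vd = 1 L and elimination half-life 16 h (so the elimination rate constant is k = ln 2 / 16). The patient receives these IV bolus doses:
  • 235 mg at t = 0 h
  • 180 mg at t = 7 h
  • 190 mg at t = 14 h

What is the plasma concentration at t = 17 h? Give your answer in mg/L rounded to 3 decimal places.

k = ln 2 / 16 = 0.04332 per h
Dose 1 (235 mg at t=0 h): 235·exp(−0.04332·17) = 112.518 mg/L
Dose 2 (180 mg at t=7 h): 180·exp(−0.04332·10) = 116.716 mg/L
Dose 3 (190 mg at t=14 h): 190·exp(−0.04332·3) = 166.844 mg/L
C(17) = 112.518 + 116.716 + 166.844 = 396.078 mg/L

396.078 mg/L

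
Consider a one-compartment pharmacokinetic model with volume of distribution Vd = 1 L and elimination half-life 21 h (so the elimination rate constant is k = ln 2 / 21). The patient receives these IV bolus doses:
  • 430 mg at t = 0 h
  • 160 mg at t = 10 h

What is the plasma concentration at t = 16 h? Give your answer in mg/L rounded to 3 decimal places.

384.832 mg/L

k = ln 2 / 21 = 0.03301 per h
Dose 1 (430 mg at t=0 h): 430·exp(−0.03301·16) = 253.578 mg/L
Dose 2 (160 mg at t=10 h): 160·exp(−0.03301·6) = 131.254 mg/L
C(16) = 253.578 + 131.254 = 384.832 mg/L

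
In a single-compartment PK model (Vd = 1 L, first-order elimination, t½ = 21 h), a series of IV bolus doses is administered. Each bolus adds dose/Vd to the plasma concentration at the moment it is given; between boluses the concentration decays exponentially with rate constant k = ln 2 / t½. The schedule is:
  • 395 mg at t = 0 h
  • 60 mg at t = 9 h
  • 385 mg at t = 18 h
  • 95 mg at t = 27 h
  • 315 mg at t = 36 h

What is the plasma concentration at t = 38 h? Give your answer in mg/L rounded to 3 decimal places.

695.638 mg/L

k = ln 2 / 21 = 0.03301 per h
Dose 1 (395 mg at t=0 h): 395·exp(−0.03301·38) = 112.688 mg/L
Dose 2 (60 mg at t=9 h): 60·exp(−0.03301·29) = 23.038 mg/L
Dose 3 (385 mg at t=18 h): 385·exp(−0.03301·20) = 198.960 mg/L
Dose 4 (95 mg at t=27 h): 95·exp(−0.03301·11) = 66.076 mg/L
Dose 5 (315 mg at t=36 h): 315·exp(−0.03301·2) = 294.877 mg/L
C(38) = 112.688 + 23.038 + 198.960 + 66.076 + 294.877 = 695.638 mg/L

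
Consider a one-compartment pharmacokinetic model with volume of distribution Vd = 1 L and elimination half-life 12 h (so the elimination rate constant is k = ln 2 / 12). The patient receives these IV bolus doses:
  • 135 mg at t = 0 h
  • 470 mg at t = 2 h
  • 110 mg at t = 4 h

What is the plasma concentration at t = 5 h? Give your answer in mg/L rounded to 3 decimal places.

600.183 mg/L

k = ln 2 / 12 = 0.05776 per h
Dose 1 (135 mg at t=0 h): 135·exp(−0.05776·5) = 101.136 mg/L
Dose 2 (470 mg at t=2 h): 470·exp(−0.05776·3) = 395.221 mg/L
Dose 3 (110 mg at t=4 h): 110·exp(−0.05776·1) = 103.826 mg/L
C(5) = 101.136 + 395.221 + 103.826 = 600.183 mg/L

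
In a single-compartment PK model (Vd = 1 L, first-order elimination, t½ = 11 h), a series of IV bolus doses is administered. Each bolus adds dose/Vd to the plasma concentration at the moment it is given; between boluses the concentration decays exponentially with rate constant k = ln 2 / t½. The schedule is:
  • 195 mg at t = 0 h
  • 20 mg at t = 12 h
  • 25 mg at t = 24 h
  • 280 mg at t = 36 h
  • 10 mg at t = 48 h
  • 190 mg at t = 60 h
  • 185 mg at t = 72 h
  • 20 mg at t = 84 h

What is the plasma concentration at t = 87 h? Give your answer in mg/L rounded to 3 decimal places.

k = ln 2 / 11 = 0.06301 per h
Dose 1 (195 mg at t=0 h): 195·exp(−0.06301·87) = 0.811 mg/L
Dose 2 (20 mg at t=12 h): 20·exp(−0.06301·75) = 0.177 mg/L
Dose 3 (25 mg at t=24 h): 25·exp(−0.06301·63) = 0.472 mg/L
Dose 4 (280 mg at t=36 h): 280·exp(−0.06301·51) = 11.258 mg/L
Dose 5 (10 mg at t=48 h): 10·exp(−0.06301·39) = 0.856 mg/L
Dose 6 (190 mg at t=60 h): 190·exp(−0.06301·27) = 34.663 mg/L
Dose 7 (185 mg at t=72 h): 185·exp(−0.06301·15) = 71.891 mg/L
Dose 8 (20 mg at t=84 h): 20·exp(−0.06301·3) = 16.555 mg/L
C(87) = 0.811 + 0.177 + 0.472 + 11.258 + 0.856 + 34.663 + 71.891 + 16.555 = 136.684 mg/L

136.684 mg/L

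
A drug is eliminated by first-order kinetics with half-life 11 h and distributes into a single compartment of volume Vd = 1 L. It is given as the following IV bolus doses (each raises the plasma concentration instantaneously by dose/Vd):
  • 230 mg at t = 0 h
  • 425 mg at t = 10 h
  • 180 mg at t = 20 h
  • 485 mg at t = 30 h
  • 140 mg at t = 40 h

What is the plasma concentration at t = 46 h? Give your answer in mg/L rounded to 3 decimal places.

k = ln 2 / 11 = 0.06301 per h
Dose 1 (230 mg at t=0 h): 230·exp(−0.06301·46) = 12.673 mg/L
Dose 2 (425 mg at t=10 h): 425·exp(−0.06301·36) = 43.974 mg/L
Dose 3 (180 mg at t=20 h): 180·exp(−0.06301·26) = 34.974 mg/L
Dose 4 (485 mg at t=30 h): 485·exp(−0.06301·16) = 176.962 mg/L
Dose 5 (140 mg at t=40 h): 140·exp(−0.06301·6) = 95.925 mg/L
C(46) = 12.673 + 43.974 + 34.974 + 176.962 + 95.925 = 364.508 mg/L

364.508 mg/L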